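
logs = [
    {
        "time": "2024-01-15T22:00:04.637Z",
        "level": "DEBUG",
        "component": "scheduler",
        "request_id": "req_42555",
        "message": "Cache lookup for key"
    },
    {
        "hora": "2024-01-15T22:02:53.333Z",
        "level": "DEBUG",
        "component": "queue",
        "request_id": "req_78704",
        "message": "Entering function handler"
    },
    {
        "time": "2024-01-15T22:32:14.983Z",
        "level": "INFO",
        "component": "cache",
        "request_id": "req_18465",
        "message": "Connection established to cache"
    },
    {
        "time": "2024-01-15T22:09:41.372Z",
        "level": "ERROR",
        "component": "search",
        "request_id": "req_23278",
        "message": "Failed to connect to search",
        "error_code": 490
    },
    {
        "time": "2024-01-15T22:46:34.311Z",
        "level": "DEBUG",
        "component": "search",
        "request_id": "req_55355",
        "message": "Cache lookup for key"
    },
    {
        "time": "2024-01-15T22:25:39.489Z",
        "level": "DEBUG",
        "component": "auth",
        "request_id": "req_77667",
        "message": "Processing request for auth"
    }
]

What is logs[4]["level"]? "DEBUG"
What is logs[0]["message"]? "Cache lookup for key"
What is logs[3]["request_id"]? "req_23278"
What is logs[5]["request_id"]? "req_77667"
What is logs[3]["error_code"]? 490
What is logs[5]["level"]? "DEBUG"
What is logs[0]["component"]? "scheduler"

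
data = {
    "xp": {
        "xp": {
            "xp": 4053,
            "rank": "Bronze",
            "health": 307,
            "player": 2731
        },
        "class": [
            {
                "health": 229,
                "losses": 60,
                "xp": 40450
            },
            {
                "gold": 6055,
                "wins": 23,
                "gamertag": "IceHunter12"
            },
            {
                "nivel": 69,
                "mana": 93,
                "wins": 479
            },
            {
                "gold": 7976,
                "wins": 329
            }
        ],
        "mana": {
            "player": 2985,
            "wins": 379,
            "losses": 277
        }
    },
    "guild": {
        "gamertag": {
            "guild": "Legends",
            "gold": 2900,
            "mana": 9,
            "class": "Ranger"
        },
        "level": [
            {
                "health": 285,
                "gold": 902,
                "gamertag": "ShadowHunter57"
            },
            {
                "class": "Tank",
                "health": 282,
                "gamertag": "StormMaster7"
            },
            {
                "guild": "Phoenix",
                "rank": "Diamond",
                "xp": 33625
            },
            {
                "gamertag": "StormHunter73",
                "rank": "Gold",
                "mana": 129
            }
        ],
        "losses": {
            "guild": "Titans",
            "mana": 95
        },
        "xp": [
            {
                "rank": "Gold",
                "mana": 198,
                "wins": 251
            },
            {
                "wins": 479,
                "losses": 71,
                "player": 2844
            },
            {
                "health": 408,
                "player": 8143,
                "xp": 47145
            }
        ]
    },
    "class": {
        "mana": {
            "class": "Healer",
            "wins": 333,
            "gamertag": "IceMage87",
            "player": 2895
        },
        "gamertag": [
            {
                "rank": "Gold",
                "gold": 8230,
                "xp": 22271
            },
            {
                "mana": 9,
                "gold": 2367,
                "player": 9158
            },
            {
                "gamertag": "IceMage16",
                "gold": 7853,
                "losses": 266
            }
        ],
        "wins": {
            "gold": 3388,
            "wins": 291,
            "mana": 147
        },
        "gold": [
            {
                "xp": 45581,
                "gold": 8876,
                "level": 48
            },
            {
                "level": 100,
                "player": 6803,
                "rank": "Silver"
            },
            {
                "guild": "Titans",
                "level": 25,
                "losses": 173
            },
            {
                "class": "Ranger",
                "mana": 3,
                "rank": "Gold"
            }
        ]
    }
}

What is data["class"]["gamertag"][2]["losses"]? 266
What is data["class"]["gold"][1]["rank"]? "Silver"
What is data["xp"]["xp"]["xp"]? 4053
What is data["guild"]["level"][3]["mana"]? 129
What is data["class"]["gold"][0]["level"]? 48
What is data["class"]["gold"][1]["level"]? 100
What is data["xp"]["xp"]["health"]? 307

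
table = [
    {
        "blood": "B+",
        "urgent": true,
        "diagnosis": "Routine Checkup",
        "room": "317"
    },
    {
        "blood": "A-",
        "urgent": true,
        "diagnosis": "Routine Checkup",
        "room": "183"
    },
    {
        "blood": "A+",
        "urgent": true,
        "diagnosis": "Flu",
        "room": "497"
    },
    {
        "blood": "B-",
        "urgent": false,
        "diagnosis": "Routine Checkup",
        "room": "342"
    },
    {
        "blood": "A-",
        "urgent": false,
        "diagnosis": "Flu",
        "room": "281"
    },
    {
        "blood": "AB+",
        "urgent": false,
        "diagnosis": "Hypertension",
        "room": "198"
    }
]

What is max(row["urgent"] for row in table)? True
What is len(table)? 6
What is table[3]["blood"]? "B-"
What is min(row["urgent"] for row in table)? False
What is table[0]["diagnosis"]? "Routine Checkup"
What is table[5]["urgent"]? False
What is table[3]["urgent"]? False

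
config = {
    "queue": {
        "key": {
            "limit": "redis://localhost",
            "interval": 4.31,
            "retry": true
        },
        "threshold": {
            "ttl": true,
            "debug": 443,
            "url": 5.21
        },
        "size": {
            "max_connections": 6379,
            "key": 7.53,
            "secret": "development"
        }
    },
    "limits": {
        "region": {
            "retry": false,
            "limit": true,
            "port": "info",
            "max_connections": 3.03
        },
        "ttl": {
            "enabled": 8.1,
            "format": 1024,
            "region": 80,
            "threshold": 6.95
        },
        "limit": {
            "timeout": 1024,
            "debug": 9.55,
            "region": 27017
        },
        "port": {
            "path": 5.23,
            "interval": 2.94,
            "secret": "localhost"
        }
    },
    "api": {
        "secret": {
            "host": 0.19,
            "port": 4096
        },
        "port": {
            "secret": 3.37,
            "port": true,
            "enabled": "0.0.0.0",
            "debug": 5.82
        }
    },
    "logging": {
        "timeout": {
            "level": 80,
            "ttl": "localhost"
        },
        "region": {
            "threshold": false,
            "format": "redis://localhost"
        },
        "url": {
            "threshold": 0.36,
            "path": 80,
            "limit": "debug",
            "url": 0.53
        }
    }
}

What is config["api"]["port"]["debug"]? 5.82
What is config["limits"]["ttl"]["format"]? 1024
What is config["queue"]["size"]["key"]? 7.53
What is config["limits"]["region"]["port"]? "info"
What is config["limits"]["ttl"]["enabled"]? 8.1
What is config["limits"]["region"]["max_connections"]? 3.03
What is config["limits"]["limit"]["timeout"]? 1024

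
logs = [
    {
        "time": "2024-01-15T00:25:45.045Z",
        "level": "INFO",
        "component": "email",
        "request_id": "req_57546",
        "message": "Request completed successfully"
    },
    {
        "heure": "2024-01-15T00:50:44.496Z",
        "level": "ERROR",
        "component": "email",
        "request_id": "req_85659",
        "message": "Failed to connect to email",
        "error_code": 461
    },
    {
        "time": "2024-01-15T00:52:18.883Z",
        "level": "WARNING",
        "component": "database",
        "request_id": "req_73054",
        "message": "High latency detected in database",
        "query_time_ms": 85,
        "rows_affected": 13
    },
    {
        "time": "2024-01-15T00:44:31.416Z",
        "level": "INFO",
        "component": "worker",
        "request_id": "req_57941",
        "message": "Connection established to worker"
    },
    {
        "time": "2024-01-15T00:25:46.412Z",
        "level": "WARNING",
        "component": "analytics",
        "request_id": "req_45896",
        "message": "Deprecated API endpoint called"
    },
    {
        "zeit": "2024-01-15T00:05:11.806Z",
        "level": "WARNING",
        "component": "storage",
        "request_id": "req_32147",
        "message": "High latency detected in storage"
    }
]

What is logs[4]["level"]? "WARNING"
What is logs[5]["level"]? "WARNING"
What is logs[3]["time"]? "2024-01-15T00:44:31.416Z"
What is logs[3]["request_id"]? "req_57941"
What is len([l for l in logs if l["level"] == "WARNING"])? 3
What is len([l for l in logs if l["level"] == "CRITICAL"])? 0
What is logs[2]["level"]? "WARNING"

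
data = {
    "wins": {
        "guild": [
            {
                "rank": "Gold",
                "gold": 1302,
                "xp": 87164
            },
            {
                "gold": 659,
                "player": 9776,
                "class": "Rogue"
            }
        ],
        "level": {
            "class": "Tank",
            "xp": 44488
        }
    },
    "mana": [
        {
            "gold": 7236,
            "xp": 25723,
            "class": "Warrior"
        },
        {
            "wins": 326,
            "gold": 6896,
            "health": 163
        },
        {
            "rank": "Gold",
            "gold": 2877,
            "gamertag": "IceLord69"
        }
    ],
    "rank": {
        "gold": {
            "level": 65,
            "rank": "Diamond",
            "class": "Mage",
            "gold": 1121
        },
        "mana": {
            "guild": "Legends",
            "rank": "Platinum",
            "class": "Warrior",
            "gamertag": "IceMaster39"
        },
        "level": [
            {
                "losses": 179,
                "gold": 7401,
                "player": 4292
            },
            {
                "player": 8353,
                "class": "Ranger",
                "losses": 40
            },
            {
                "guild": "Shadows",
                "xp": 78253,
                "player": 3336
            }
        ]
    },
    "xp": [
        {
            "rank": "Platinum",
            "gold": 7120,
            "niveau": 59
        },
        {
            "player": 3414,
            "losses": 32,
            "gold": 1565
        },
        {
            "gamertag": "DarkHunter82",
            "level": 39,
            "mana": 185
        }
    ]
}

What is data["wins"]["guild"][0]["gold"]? 1302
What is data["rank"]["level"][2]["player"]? 3336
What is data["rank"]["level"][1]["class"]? "Ranger"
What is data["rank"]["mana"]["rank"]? "Platinum"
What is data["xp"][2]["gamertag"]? "DarkHunter82"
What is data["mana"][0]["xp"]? 25723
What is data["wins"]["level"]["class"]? "Tank"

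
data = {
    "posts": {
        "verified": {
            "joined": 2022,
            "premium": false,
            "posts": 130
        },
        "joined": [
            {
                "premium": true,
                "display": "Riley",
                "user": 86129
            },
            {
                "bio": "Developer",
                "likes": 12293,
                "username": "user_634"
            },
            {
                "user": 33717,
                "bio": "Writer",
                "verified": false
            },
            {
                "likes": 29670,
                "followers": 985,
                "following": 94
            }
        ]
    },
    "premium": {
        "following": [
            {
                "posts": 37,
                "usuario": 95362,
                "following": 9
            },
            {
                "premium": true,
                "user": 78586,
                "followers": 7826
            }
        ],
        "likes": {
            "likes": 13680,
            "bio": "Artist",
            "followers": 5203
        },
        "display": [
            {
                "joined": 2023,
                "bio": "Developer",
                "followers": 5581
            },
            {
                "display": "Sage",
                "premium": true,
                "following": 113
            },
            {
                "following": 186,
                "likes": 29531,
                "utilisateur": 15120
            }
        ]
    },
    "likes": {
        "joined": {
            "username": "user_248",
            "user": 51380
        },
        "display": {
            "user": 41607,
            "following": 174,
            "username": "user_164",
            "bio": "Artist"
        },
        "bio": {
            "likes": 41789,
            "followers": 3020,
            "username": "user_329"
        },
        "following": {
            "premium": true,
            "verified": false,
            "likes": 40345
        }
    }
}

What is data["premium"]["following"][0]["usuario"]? 95362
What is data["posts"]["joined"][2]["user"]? 33717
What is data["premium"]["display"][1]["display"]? "Sage"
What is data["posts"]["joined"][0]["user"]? 86129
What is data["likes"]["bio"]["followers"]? 3020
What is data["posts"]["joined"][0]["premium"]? True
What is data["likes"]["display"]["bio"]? "Artist"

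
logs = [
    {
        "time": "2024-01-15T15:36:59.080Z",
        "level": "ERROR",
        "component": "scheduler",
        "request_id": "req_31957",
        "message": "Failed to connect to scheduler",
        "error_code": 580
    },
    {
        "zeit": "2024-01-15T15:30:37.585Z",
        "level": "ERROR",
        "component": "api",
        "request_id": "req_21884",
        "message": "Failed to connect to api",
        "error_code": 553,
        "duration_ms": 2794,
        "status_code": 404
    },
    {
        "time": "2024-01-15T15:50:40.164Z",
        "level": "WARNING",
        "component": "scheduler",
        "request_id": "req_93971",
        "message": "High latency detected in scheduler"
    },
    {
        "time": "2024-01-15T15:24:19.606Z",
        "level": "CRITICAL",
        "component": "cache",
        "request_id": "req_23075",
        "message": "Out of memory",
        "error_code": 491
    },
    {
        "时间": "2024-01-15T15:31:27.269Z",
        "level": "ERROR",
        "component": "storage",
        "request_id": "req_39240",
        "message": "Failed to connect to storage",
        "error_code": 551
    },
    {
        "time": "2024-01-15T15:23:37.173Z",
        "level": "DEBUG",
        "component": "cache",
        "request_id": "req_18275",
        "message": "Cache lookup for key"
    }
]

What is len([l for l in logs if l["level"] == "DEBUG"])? 1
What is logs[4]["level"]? "ERROR"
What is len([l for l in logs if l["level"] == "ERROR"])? 3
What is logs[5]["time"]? "2024-01-15T15:23:37.173Z"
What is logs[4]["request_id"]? "req_39240"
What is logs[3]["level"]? "CRITICAL"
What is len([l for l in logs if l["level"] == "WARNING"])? 1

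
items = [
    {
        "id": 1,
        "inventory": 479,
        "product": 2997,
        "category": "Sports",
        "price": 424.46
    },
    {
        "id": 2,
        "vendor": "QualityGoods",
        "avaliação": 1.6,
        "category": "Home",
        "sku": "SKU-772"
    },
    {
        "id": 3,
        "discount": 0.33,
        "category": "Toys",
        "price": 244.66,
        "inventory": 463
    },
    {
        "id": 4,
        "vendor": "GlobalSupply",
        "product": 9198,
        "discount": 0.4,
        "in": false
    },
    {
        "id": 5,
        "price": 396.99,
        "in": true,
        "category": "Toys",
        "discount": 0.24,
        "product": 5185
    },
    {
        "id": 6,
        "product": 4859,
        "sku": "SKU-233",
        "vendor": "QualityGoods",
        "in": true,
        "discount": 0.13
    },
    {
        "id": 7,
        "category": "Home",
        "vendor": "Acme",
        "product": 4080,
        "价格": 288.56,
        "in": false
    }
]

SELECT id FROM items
[1, 2, 3, 4, 5, 6, 7]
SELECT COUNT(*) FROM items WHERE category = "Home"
2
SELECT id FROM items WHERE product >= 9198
[4]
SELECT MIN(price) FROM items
244.66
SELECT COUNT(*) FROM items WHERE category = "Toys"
2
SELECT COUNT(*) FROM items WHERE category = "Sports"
1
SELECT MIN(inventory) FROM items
463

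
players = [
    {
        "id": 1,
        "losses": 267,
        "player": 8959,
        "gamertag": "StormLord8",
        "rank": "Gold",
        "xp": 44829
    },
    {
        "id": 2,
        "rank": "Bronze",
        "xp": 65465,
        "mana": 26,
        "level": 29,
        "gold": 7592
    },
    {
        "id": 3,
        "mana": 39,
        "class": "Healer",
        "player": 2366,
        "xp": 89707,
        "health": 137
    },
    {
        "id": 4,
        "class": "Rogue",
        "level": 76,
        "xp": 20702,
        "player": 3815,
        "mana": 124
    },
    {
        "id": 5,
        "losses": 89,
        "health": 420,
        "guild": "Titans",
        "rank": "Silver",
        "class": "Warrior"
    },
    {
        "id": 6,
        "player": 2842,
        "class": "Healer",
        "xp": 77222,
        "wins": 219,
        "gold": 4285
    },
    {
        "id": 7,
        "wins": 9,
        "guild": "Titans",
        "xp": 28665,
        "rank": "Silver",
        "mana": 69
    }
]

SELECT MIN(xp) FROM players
20702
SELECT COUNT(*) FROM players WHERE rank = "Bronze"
1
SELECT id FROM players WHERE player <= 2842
[3, 6]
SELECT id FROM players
[1, 2, 3, 4, 5, 6, 7]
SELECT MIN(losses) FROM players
89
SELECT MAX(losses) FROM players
267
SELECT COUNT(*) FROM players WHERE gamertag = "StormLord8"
1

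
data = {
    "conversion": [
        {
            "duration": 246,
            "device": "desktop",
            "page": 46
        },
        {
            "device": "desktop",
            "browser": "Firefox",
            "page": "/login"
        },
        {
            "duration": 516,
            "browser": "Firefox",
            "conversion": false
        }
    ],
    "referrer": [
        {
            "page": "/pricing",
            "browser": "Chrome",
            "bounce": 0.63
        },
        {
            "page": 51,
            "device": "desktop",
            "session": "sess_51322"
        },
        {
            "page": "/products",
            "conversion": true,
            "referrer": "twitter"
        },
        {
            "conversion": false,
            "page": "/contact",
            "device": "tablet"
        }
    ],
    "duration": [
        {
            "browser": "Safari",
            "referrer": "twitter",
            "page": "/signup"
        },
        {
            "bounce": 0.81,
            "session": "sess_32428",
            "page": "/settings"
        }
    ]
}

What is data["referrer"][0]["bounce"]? 0.63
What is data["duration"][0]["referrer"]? "twitter"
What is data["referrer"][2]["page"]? "/products"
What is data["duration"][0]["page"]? "/signup"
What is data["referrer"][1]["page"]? 51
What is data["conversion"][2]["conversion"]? False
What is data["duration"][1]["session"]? "sess_32428"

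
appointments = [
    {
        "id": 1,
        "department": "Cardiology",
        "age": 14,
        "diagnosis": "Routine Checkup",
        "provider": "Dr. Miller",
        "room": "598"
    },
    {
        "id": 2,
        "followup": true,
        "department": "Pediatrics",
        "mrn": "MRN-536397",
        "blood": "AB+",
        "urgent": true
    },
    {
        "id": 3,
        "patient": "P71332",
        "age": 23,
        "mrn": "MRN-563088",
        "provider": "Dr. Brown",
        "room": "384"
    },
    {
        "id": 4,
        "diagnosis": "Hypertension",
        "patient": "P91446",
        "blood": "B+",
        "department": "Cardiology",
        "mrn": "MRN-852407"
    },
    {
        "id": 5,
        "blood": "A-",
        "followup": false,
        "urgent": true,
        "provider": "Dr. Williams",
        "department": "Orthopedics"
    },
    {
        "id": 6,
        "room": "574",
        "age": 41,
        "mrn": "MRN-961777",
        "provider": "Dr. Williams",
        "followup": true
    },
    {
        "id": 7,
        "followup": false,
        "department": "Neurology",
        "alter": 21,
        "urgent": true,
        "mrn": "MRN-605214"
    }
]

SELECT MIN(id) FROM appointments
1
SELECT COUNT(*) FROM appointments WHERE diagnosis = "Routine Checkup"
1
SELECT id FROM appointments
[1, 2, 3, 4, 5, 6, 7]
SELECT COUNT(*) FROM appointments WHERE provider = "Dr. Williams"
2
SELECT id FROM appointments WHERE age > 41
[]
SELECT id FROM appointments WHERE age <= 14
[1]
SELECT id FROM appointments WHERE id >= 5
[5, 6, 7]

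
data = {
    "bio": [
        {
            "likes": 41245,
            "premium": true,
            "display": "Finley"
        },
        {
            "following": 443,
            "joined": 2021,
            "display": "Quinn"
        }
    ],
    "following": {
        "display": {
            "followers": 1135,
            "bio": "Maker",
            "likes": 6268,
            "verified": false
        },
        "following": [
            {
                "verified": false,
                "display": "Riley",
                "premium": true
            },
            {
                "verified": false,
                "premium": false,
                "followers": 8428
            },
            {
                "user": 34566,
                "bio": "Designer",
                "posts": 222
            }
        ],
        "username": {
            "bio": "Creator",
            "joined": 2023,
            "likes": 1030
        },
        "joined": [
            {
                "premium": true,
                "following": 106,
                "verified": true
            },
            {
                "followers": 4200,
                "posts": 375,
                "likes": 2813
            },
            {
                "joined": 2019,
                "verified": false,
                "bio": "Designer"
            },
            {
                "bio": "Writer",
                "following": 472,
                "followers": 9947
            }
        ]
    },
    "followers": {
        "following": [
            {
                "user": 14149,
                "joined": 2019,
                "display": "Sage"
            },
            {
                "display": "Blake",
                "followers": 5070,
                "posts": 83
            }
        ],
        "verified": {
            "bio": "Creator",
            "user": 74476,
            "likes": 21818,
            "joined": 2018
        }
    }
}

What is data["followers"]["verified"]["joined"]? 2018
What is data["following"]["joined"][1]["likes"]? 2813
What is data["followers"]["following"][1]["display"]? "Blake"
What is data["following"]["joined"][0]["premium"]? True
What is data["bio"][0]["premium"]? True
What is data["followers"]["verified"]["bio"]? "Creator"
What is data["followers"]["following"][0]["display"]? "Sage"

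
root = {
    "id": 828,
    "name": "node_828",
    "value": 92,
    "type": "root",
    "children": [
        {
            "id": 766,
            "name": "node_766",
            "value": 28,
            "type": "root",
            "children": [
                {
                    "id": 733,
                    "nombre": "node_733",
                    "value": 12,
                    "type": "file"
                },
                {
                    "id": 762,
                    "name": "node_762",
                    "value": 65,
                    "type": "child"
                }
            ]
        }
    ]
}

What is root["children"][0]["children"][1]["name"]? "node_762"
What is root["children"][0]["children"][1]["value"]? 65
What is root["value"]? 92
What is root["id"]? 828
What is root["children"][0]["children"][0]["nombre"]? "node_733"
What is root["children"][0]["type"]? "root"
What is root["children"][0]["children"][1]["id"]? 762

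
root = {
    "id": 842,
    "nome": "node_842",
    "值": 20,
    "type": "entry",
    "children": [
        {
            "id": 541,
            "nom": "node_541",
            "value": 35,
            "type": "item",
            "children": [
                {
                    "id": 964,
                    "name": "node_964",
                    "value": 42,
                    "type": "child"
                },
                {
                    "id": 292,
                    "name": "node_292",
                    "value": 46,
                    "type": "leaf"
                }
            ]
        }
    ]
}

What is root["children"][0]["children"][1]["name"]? "node_292"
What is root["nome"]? "node_842"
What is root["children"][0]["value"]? 35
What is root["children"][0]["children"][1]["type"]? "leaf"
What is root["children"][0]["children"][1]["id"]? 292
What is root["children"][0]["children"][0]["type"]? "child"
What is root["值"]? 20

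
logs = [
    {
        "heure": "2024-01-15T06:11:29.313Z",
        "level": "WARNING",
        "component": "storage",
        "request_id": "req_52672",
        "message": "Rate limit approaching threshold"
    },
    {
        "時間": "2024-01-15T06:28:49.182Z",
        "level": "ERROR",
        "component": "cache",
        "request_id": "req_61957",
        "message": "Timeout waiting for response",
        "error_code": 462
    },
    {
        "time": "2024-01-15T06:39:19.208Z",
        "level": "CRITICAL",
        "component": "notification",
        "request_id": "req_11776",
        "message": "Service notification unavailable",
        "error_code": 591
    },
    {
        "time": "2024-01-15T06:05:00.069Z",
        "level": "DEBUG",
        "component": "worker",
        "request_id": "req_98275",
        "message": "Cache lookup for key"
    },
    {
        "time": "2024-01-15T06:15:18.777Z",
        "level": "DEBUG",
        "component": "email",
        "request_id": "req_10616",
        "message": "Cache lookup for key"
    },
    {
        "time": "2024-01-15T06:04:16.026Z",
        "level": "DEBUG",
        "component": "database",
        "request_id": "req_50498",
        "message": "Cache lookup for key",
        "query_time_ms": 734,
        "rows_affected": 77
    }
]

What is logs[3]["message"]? "Cache lookup for key"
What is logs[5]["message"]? "Cache lookup for key"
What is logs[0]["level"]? "WARNING"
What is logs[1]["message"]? "Timeout waiting for response"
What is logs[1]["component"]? "cache"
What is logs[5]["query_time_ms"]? 734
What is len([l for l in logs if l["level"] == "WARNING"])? 1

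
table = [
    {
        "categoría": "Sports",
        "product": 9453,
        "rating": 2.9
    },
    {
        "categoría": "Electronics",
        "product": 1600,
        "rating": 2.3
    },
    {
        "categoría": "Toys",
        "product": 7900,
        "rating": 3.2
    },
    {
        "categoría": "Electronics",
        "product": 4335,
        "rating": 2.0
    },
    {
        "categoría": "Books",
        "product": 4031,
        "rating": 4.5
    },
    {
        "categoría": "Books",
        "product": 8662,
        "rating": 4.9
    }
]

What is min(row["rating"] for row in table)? 2.0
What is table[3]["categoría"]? "Electronics"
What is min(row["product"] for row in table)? 1600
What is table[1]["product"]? 1600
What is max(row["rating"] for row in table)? 4.9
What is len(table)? 6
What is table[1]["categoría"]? "Electronics"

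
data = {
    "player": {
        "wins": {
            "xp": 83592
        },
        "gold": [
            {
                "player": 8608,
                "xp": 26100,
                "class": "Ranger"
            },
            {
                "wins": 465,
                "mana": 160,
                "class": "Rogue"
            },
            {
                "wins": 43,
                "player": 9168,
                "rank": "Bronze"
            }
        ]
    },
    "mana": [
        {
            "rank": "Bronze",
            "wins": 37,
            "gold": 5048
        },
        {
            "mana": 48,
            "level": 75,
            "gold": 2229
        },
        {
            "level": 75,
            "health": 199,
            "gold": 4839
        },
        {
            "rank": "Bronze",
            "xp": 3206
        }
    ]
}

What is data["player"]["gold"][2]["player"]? 9168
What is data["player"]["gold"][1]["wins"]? 465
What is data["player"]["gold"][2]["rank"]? "Bronze"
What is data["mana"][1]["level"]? 75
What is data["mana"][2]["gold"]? 4839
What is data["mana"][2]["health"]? 199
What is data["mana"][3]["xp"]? 3206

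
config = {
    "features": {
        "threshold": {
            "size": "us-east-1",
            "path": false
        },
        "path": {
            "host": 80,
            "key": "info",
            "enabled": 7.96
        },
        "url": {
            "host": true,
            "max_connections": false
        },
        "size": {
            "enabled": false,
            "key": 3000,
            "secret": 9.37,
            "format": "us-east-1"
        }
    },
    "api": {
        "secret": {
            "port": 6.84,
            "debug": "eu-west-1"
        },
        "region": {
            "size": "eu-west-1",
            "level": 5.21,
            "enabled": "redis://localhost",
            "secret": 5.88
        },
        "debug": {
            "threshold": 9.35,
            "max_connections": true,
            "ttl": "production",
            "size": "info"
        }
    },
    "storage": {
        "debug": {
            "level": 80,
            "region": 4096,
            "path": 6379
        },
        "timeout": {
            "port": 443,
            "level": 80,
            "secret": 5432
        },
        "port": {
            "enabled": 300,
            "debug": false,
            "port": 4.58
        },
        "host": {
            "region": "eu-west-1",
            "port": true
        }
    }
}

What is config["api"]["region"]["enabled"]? "redis://localhost"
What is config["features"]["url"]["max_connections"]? False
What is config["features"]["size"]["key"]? 3000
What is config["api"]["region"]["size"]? "eu-west-1"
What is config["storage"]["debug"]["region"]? 4096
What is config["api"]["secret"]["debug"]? "eu-west-1"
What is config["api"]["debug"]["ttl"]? "production"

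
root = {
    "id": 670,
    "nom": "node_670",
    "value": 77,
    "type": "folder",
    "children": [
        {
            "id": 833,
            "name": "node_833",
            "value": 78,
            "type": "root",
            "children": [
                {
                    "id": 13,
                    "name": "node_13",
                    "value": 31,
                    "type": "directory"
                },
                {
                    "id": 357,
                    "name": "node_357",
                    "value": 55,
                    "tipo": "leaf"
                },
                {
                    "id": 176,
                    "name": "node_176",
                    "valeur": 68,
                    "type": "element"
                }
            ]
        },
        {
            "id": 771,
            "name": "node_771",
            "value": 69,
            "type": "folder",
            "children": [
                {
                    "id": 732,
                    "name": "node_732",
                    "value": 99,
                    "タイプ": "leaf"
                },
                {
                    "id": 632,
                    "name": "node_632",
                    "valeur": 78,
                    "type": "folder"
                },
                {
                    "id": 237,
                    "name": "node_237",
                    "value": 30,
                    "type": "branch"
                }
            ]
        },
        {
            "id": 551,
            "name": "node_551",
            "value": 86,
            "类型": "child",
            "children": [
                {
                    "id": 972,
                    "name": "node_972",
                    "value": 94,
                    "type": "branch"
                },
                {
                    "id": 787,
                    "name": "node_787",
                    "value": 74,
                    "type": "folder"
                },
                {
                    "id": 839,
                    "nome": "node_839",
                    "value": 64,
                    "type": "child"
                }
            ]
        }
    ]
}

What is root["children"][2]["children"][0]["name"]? "node_972"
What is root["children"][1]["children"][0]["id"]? 732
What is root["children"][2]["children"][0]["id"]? 972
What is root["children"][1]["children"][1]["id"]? 632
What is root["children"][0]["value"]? 78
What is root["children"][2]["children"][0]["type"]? "branch"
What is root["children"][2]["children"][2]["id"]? 839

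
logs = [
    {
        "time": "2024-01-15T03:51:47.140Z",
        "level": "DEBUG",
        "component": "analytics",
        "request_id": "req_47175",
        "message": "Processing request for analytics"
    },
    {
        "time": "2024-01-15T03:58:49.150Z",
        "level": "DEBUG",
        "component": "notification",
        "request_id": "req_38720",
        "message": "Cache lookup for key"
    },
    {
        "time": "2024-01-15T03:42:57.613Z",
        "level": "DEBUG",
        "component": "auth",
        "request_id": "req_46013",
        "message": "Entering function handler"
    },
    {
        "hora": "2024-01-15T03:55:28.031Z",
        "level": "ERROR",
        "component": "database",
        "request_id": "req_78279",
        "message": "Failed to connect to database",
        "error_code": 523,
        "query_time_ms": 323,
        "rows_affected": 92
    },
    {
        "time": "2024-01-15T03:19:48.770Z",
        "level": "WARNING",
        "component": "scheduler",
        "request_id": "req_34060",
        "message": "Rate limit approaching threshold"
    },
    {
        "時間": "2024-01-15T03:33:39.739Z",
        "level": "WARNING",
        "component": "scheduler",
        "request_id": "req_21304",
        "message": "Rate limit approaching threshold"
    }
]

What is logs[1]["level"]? "DEBUG"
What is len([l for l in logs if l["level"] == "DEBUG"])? 3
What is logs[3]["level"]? "ERROR"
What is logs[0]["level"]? "DEBUG"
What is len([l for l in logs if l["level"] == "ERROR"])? 1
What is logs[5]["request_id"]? "req_21304"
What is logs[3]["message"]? "Failed to connect to database"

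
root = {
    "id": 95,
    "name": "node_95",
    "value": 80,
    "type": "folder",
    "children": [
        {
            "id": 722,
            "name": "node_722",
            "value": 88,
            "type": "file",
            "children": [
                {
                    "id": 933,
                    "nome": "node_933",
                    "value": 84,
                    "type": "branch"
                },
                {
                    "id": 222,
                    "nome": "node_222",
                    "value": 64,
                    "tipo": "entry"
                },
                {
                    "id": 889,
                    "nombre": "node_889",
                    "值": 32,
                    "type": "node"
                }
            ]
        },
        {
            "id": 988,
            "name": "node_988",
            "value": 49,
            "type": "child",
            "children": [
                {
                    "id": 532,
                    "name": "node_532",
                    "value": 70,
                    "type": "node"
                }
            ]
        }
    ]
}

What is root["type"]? "folder"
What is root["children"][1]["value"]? 49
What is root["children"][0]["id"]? 722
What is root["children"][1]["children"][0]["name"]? "node_532"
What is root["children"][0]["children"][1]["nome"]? "node_222"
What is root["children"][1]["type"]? "child"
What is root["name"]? "node_95"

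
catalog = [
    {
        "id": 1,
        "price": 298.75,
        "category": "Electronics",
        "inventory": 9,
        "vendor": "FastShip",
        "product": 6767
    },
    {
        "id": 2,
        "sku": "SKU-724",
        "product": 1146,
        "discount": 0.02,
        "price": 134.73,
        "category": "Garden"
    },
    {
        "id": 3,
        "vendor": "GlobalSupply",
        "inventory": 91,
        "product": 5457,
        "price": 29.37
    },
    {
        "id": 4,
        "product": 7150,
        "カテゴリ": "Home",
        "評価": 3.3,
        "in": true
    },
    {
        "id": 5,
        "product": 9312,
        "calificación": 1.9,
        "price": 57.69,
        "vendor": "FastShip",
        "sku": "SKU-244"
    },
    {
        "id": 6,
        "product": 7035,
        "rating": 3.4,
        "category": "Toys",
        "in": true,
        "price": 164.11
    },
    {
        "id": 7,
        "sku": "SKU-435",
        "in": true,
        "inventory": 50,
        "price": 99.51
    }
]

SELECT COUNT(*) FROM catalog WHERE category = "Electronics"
1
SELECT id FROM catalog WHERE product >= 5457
[1, 3, 4, 5, 6]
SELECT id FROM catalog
[1, 2, 3, 4, 5, 6, 7]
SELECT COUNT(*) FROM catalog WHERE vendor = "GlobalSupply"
1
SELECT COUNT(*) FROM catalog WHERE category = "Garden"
1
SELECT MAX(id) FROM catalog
7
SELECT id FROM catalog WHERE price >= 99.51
[1, 2, 6, 7]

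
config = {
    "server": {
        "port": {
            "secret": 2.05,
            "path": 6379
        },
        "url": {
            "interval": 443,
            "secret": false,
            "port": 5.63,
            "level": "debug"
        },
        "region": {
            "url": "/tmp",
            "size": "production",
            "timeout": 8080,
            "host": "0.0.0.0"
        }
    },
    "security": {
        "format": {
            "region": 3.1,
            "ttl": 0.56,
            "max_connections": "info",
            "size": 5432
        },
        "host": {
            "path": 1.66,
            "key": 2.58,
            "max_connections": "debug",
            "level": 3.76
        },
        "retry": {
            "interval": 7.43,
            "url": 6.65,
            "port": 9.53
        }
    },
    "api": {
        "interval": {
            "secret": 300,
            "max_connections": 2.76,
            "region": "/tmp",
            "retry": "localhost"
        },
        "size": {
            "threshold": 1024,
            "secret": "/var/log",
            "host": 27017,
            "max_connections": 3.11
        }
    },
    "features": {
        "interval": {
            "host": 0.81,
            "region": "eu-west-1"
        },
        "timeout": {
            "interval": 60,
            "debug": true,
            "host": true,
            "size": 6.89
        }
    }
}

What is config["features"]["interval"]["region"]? "eu-west-1"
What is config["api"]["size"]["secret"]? "/var/log"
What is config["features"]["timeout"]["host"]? True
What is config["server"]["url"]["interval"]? 443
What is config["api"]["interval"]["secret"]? 300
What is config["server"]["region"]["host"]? "0.0.0.0"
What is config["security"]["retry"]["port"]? 9.53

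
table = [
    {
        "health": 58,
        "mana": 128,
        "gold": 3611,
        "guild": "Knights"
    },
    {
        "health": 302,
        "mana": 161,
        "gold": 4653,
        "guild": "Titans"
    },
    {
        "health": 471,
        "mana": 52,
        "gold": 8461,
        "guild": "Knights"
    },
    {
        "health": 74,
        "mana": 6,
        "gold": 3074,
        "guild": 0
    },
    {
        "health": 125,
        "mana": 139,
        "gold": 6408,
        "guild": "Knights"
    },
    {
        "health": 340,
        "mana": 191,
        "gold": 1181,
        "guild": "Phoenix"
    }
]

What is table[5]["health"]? 340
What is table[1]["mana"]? 161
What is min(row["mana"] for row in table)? 6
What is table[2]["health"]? 471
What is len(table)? 6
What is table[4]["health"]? 125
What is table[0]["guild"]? "Knights"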